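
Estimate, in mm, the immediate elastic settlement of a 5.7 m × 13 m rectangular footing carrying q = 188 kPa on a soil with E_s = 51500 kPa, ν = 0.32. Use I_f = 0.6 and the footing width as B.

S_e ≈ 11.2 mm

Immediate (elastic) settlement: S_e = q·B·(1−ν²)/E_s · I_f.
S_e = 188 × 5.7 × (1 − 0.32²) / 51500 × 0.6
    = 188 × 5.7 × 0.8976 / 51500 × 0.6
    = 0.01121 m = 11.21 mm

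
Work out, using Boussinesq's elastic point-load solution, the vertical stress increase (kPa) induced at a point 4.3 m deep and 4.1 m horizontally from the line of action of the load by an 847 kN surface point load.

Boussinesq vertical stress below a point load on an elastic half-space:
Δσ_z = 3P/(2πz²) · [1 + (r/z)²]^(−5/2)
r/z = 4.1/4.3 = 0.95349; [1+(r/z)²]^(−5/2) = 0.19857.
Δσ_z = 3×847/(2π×4.3²) × 0.19857 = 21.872 × 0.19857 = 4.343 kPa

Δσ_z ≈ 4.34 kPa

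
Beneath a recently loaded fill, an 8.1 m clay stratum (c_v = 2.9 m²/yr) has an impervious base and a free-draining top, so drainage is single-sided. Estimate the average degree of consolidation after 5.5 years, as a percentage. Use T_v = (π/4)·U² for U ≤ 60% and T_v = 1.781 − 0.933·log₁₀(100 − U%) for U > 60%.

Drainage path length: H_d = H = 8.1 m (single drainage).
T_v = c_v·t/H_d² = 2.9×5.5/8.1² = 0.2431.
T_v = 0.2431 corresponds to the U ≤ 60% branch:
U = √(4T_v/π) = 0.5563

U ≈ 55.6 %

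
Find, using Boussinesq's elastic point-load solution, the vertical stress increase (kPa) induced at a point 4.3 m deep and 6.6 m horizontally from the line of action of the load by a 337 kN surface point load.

Δσ_z ≈ 0.422 kPa

Boussinesq vertical stress below a point load on an elastic half-space:
Δσ_z = 3P/(2πz²) · [1 + (r/z)²]^(−5/2)
r/z = 6.6/4.3 = 1.5349; [1+(r/z)²]^(−5/2) = 0.048472.
Δσ_z = 3×337/(2π×4.3²) × 0.048472 = 8.7023 × 0.048472 = 0.4218 kPa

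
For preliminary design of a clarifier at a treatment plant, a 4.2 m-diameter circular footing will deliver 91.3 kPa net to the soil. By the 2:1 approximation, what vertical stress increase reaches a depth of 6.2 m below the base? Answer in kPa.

By the 2:1 method the load spreads at 1 horizontal : 2 vertical, so at depth z the loaded area has grown by z in each plan dimension:
Δσ ≈ qD²/(D+z)² = 91.3×4.2²/(4.2+6.2)² = 14.89 kPa

Δσ_z ≈ 14.9 kPa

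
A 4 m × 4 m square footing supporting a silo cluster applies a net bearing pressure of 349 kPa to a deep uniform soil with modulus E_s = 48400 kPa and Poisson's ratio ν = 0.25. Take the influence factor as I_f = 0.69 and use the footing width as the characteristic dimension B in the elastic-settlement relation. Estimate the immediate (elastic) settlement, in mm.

Immediate (elastic) settlement: S_e = q·B·(1−ν²)/E_s · I_f.
S_e = 349 × 4 × (1 − 0.25²) / 48400 × 0.69
    = 349 × 4 × 0.9375 / 48400 × 0.69
    = 0.01866 m = 18.66 mm

S_e ≈ 18.7 mm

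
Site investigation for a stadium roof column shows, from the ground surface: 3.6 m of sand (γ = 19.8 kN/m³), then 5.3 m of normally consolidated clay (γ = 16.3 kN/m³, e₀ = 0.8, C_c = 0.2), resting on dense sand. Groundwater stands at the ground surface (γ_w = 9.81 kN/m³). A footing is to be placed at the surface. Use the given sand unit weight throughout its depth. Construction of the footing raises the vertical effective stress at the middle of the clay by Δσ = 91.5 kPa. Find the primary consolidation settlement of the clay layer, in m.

Mid-depth of clay below the ground surface: z = 3.6 + 5.3/2 = 6.25 m.
Total vertical stress at mid-clay: σ_v = 19.8×3.6 + 16.3×2.65 = 114.47 kPa.
Pore pressure: u = 9.81×(6.25 − 0) = 61.312 kPa.
Initial effective stress: σ'_0 = σ_v − u = 114.47 − 61.312 = 53.158 kPa.
Final effective stress: σ'_f = σ'_0 + Δσ = 53.158 + 91.5 = 144.66 kPa.
Normally consolidated clay, so the full stress increment lies on the virgin compression line:
S_c = C_c·H/(1+e₀)·log₁₀(σ'_f/σ'_0) = 0.2×5.3/(1+0.8)×log₁₀(144.66/53.158)
    = 0.58889 × 0.43478 = 0.256 m

S_c ≈ 0.256 m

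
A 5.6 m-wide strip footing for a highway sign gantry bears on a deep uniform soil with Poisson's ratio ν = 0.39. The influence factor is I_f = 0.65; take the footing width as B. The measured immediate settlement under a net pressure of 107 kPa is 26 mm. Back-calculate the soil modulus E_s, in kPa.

S_e = q·B·(1−ν²)/E_s · I_f  ⇒  E_s = q·B·(1−ν²)·I_f / S_e.
E_s = 107 × 5.6 × 0.8479 × 0.65 / 0.026 = 12700 kPa

E_s ≈ 12700 kPa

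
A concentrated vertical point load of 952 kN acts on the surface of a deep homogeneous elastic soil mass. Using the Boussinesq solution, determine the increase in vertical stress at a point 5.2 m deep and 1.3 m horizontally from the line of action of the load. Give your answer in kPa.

Δσ_z ≈ 14.4 kPa

Boussinesq vertical stress below a point load on an elastic half-space:
Δσ_z = 3P/(2πz²) · [1 + (r/z)²]^(−5/2)
r/z = 1.3/5.2 = 0.25; [1+(r/z)²]^(−5/2) = 0.85936.
Δσ_z = 3×952/(2π×5.2²) × 0.85936 = 16.81 × 0.85936 = 14.45 kPa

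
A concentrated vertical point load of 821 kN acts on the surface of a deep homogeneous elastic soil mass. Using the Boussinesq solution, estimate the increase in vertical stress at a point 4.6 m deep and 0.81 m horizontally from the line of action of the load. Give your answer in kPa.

Boussinesq vertical stress below a point load on an elastic half-space:
Δσ_z = 3P/(2πz²) · [1 + (r/z)²]^(−5/2)
r/z = 0.81/4.6 = 0.17609; [1+(r/z)²]^(−5/2) = 0.9265.
Δσ_z = 3×821/(2π×4.6²) × 0.9265 = 18.525 × 0.9265 = 17.16 kPa

Δσ_z ≈ 17.2 kPa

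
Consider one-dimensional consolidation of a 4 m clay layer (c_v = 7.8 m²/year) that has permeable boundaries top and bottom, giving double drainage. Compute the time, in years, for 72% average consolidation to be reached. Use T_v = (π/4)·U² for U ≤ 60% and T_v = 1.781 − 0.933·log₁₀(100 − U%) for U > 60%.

t ≈ 0.221 years

Drainage path length: H_d = H/2 = 2 m (double drainage).
U > 60%: T_v = 1.781 − 0.933·log₁₀(100 − 72) = 0.4308.
t = T_v·H_d²/c_v = 0.4308×2²/7.8 = 0.2209 years.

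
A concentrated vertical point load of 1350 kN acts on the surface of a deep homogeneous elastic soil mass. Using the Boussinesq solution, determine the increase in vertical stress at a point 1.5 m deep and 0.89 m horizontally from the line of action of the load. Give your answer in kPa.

Boussinesq vertical stress below a point load on an elastic half-space:
Δσ_z = 3P/(2πz²) · [1 + (r/z)²]^(−5/2)
r/z = 0.89/1.5 = 0.59333; [1+(r/z)²]^(−5/2) = 0.47046.
Δσ_z = 3×1350/(2π×1.5²) × 0.47046 = 286.48 × 0.47046 = 134.8 kPa

Δσ_z ≈ 135 kPa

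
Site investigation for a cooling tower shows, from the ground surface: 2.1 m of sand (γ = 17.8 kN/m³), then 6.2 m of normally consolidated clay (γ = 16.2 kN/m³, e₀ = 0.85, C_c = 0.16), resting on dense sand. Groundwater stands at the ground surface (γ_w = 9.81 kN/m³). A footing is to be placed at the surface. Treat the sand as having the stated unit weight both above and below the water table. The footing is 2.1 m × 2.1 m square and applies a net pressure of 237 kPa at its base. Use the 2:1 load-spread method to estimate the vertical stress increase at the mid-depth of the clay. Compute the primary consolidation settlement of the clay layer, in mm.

Mid-depth of clay below the ground surface: z = 2.1 + 6.2/2 = 5.2 m.
Total vertical stress at mid-clay: σ_v = 17.8×2.1 + 16.2×3.1 = 87.6 kPa.
Pore pressure: u = 9.81×(5.2 − 0) = 51.012 kPa.
Initial effective stress: σ'_0 = σ_v − u = 87.6 − 51.012 = 36.588 kPa.
Stress increase at mid-clay by the 2:1 spreading method:
Δσ = qBL/((B+z)(L+z)) = 237×2.1×2.1/((2.1+5.2)(2.1+5.2)) = 19.613 kPa
Final effective stress: σ'_f = σ'_0 + Δσ = 36.588 + 19.613 = 56.201 kPa.
Normally consolidated clay, so the full stress increment lies on the virgin compression line:
S_c = C_c·H/(1+e₀)·log₁₀(σ'_f/σ'_0) = 0.16×6.2/(1+0.85)×log₁₀(56.201/36.588)
    = 0.53622 × 0.18641 = 0.09996 m

S_c ≈ 100 mm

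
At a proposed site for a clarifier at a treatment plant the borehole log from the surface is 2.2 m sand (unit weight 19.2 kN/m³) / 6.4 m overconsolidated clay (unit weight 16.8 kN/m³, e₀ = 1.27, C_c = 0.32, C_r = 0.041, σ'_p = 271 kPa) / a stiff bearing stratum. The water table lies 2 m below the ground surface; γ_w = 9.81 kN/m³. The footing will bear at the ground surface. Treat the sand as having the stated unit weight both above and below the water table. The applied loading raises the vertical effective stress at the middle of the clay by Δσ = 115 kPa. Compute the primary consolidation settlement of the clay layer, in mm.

Mid-depth of clay below the ground surface: z = 2.2 + 6.4/2 = 5.4 m.
Total vertical stress at mid-clay: σ_v = 19.2×2.2 + 16.8×3.2 = 96 kPa.
Pore pressure: u = 9.81×(5.4 − 2) = 33.354 kPa.
Initial effective stress: σ'_0 = σ_v − u = 96 − 33.354 = 62.646 kPa.
Final effective stress: σ'_f = 62.646 + 115 = 177.65 kPa.
σ'_f = 177.65 ≤ σ'_p = 271 kPa, so the clay remains overconsolidated and only the recompression index applies:
S_c = C_r·H/(1+e₀)·log₁₀(σ'_f/σ'_0) = 0.041×6.4/2.27×log₁₀(177.65/62.646)
    = 0.1156 × 0.45267 = 0.05233 m

S_c ≈ 52.3 mm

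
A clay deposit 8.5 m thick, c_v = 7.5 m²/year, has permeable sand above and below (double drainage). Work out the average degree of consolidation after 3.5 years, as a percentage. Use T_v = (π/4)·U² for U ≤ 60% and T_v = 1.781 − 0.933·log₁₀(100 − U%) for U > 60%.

U ≈ 97.8 %

Drainage path length: H_d = H/2 = 4.25 m (double drainage).
T_v = c_v·t/H_d² = 7.5×3.5/4.25² = 1.4533.
T_v = 1.4533 corresponds to the U > 60% branch:
U = 1 − 10^((1.781 − T_v)/0.933)/100 = 0.9775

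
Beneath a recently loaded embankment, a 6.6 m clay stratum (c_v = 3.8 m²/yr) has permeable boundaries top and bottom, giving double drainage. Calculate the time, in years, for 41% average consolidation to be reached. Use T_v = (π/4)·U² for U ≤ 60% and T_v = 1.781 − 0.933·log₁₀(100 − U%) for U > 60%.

Drainage path length: H_d = H/2 = 3.3 m (double drainage).
U ≤ 60%: T_v = (π/4)·U² = (π/4)×0.41² = 0.13203.
t = T_v·H_d²/c_v = 0.13203×3.3²/3.8 = 0.3784 years.

t ≈ 0.378 years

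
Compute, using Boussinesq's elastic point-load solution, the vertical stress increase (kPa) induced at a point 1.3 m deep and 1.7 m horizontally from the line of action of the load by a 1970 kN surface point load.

Δσ_z ≈ 46 kPa

Boussinesq vertical stress below a point load on an elastic half-space:
Δσ_z = 3P/(2πz²) · [1 + (r/z)²]^(−5/2)
r/z = 1.7/1.3 = 1.3077; [1+(r/z)²]^(−5/2) = 0.082709.
Δσ_z = 3×1970/(2π×1.3²) × 0.082709 = 556.57 × 0.082709 = 46.03 kPa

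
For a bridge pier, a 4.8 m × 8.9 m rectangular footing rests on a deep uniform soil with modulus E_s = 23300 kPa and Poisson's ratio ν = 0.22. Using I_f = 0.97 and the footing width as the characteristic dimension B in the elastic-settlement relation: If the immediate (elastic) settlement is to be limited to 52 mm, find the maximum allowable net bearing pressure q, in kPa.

S_e = q·B·(1−ν²)/E_s · I_f  ⇒  q = S_e·E_s / (B·(1−ν²)·I_f).
q = 0.052 × 23300 / (4.8 × 0.9516 × 0.97) = 273.5 kPa

q ≈ 273 kPa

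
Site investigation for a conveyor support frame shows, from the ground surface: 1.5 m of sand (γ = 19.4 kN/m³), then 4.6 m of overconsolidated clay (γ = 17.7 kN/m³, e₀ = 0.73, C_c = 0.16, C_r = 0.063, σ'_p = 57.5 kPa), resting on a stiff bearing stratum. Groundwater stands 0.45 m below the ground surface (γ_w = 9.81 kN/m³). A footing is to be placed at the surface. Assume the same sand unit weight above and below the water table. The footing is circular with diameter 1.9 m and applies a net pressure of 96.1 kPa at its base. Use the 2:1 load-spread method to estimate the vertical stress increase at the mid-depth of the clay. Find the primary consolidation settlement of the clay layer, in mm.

Mid-depth of clay below the ground surface: z = 1.5 + 4.6/2 = 3.8 m.
Total vertical stress at mid-clay: σ_v = 19.4×1.5 + 17.7×2.3 = 69.81 kPa.
Pore pressure: u = 9.81×(3.8 − 0.45) = 32.864 kPa.
Initial effective stress: σ'_0 = σ_v − u = 69.81 − 32.864 = 36.946 kPa.
Stress increase at mid-clay by the 2:1 spreading method:
Δσ ≈ qD²/(D+z)² = 96.1×1.9²/(1.9+3.8)² = 10.678 kPa
Final effective stress: σ'_f = 36.946 + 10.678 = 47.624 kPa.
σ'_f = 47.624 ≤ σ'_p = 57.5 kPa, so the clay remains overconsolidated and only the recompression index applies:
S_c = C_r·H/(1+e₀)·log₁₀(σ'_f/σ'_0) = 0.063×4.6/1.73×log₁₀(47.624/36.946)
    = 0.16752 × 0.11026 = 0.01847 m

S_c ≈ 18.5 mm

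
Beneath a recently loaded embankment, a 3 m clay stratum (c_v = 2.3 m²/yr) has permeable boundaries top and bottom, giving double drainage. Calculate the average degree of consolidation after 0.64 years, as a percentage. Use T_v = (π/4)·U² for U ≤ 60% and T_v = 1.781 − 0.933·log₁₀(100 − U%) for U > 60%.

U ≈ 83.9 %

Drainage path length: H_d = H/2 = 1.5 m (double drainage).
T_v = c_v·t/H_d² = 2.3×0.64/1.5² = 0.65422.
T_v = 0.65422 corresponds to the U > 60% branch:
U = 1 − 10^((1.781 − T_v)/0.933)/100 = 0.8387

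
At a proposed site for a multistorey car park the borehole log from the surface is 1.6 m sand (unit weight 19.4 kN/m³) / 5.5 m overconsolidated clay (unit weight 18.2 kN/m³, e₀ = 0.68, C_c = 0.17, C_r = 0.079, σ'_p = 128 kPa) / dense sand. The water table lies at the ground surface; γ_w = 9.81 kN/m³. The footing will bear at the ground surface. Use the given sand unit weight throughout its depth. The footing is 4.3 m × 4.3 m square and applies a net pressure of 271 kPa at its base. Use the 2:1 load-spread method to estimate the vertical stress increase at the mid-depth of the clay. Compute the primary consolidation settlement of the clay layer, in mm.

S_c ≈ 113 mm

Mid-depth of clay below the ground surface: z = 1.6 + 5.5/2 = 4.35 m.
Total vertical stress at mid-clay: σ_v = 19.4×1.6 + 18.2×2.75 = 81.09 kPa.
Pore pressure: u = 9.81×(4.35 − 0) = 42.673 kPa.
Initial effective stress: σ'_0 = σ_v − u = 81.09 − 42.673 = 38.417 kPa.
Stress increase at mid-clay by the 2:1 spreading method:
Δσ = qBL/((B+z)(L+z)) = 271×4.3×4.3/((4.3+4.35)(4.3+4.35)) = 66.969 kPa
Final effective stress: σ'_f = 38.417 + 66.969 = 105.39 kPa.
σ'_f = 105.39 ≤ σ'_p = 128 kPa, so the clay remains overconsolidated and only the recompression index applies:
S_c = C_r·H/(1+e₀)·log₁₀(σ'_f/σ'_0) = 0.079×5.5/1.68×log₁₀(105.39/38.417)
    = 0.25863 × 0.43828 = 0.1134 m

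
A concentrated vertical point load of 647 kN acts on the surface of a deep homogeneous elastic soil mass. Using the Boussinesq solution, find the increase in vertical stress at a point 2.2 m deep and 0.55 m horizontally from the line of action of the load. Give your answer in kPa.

Δσ_z ≈ 54.8 kPa

Boussinesq vertical stress below a point load on an elastic half-space:
Δσ_z = 3P/(2πz²) · [1 + (r/z)²]^(−5/2)
r/z = 0.55/2.2 = 0.25; [1+(r/z)²]^(−5/2) = 0.85936.
Δσ_z = 3×647/(2π×2.2²) × 0.85936 = 63.826 × 0.85936 = 54.85 kPa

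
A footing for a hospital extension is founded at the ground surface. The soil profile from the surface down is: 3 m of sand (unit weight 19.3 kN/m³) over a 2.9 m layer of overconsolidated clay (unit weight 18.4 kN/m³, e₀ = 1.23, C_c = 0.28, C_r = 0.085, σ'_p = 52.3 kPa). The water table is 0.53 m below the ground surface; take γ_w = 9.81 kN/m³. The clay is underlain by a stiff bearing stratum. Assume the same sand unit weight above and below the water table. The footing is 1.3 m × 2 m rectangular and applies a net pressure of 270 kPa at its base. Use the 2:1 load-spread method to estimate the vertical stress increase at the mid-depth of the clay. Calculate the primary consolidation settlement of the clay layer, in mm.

S_c ≈ 40.5 mm

Mid-depth of clay below the ground surface: z = 3 + 2.9/2 = 4.45 m.
Total vertical stress at mid-clay: σ_v = 19.3×3 + 18.4×1.45 = 84.58 kPa.
Pore pressure: u = 9.81×(4.45 − 0.53) = 38.455 kPa.
Initial effective stress: σ'_0 = σ_v − u = 84.58 − 38.455 = 46.125 kPa.
Stress increase at mid-clay by the 2:1 spreading method:
Δσ = qBL/((B+z)(L+z)) = 270×1.3×2/((1.3+4.45)(2+4.45)) = 18.928 kPa
Final effective stress: σ'_f = 46.125 + 18.928 = 65.053 kPa.
σ'_f = 65.053 > σ'_p = 52.3 kPa, so the stress path crosses the preconsolidation pressure — recompression up to σ'_p, then virgin compression beyond:
S_c = H/(1+e₀)·[C_r·log₁₀(σ'_p/σ'_0) + C_c·log₁₀(σ'_f/σ'_p)]
    = 2.9/2.23 × [0.085×log₁₀(52.3/46.125) + 0.28×log₁₀(65.053/52.3)]
    = 1.3004 × [0.0046381 + 0.026534] = 0.04054 m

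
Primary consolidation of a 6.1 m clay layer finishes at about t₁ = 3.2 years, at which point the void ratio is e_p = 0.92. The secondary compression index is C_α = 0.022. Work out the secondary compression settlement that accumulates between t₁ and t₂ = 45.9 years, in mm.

Secondary compression: S_s = C_α·H/(1+e_p)·log₁₀(t₂/t₁)
S_s = 0.022×6.1/(1+0.92)×log₁₀(45.9/3.2)
    = 0.0699 × 1.157 = 0.08085 m

S_s ≈ 80.8 mm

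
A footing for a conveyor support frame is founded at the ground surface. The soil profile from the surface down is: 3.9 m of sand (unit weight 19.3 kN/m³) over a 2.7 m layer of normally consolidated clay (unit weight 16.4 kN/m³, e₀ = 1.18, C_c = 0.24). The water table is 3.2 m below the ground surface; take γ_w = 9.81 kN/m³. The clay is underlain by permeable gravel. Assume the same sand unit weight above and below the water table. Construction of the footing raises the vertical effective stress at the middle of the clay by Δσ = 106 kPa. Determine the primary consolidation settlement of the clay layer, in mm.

S_c ≈ 111 mm

Mid-depth of clay below the ground surface: z = 3.9 + 2.7/2 = 5.25 m.
Total vertical stress at mid-clay: σ_v = 19.3×3.9 + 16.4×1.35 = 97.41 kPa.
Pore pressure: u = 9.81×(5.25 − 3.2) = 20.11 kPa.
Initial effective stress: σ'_0 = σ_v − u = 97.41 − 20.11 = 77.3 kPa.
Final effective stress: σ'_f = σ'_0 + Δσ = 77.3 + 106 = 183.3 kPa.
Normally consolidated clay, so the full stress increment lies on the virgin compression line:
S_c = C_c·H/(1+e₀)·log₁₀(σ'_f/σ'_0) = 0.24×2.7/(1+1.18)×log₁₀(183.3/77.3)
    = 0.29725 × 0.37498 = 0.1115 m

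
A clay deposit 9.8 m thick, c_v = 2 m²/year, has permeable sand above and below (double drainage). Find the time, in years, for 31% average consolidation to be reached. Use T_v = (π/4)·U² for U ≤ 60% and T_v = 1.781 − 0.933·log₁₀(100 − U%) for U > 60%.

Drainage path length: H_d = H/2 = 4.9 m (double drainage).
U ≤ 60%: T_v = (π/4)·U² = (π/4)×0.31² = 0.075477.
t = T_v·H_d²/c_v = 0.075477×4.9²/2 = 0.9061 years.

t ≈ 0.906 years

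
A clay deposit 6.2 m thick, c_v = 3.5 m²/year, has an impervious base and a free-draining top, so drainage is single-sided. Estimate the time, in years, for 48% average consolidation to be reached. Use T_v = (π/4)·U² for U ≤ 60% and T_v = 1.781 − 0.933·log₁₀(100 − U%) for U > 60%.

Drainage path length: H_d = H = 6.2 m (single drainage).
U ≤ 60%: T_v = (π/4)·U² = (π/4)×0.48² = 0.18096.
t = T_v·H_d²/c_v = 0.18096×6.2²/3.5 = 1.987 years.

t ≈ 1.99 years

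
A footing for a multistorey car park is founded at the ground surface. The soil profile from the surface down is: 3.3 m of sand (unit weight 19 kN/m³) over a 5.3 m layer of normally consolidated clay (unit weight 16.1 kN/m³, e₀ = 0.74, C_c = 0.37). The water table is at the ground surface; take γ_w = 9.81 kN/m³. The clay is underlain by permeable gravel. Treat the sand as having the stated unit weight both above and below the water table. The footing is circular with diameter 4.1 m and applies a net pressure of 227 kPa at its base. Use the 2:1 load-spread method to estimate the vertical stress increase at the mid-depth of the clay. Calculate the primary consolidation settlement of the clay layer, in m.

Mid-depth of clay below the ground surface: z = 3.3 + 5.3/2 = 5.95 m.
Total vertical stress at mid-clay: σ_v = 19×3.3 + 16.1×2.65 = 105.36 kPa.
Pore pressure: u = 9.81×(5.95 − 0) = 58.37 kPa.
Initial effective stress: σ'_0 = σ_v − u = 105.36 − 58.37 = 46.99 kPa.
Stress increase at mid-clay by the 2:1 spreading method:
Δσ ≈ qD²/(D+z)² = 227×4.1²/(4.1+5.95)² = 37.78 kPa
Final effective stress: σ'_f = σ'_0 + Δσ = 46.99 + 37.78 = 84.77 kPa.
Normally consolidated clay, so the full stress increment lies on the virgin compression line:
S_c = C_c·H/(1+e₀)·log₁₀(σ'_f/σ'_0) = 0.37×5.3/(1+0.74)×log₁₀(84.77/46.99)
    = 1.127 × 0.25624 = 0.2888 m

S_c ≈ 0.289 m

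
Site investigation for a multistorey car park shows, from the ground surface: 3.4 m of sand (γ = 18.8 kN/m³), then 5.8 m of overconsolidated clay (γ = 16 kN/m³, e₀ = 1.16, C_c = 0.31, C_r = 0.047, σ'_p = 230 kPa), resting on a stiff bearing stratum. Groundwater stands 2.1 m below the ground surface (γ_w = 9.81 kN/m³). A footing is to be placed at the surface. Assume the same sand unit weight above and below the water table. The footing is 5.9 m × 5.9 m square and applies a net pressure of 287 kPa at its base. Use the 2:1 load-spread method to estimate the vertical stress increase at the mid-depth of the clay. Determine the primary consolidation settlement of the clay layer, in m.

S_c ≈ 0.0372 m

Mid-depth of clay below the ground surface: z = 3.4 + 5.8/2 = 6.3 m.
Total vertical stress at mid-clay: σ_v = 18.8×3.4 + 16×2.9 = 110.32 kPa.
Pore pressure: u = 9.81×(6.3 − 2.1) = 41.202 kPa.
Initial effective stress: σ'_0 = σ_v − u = 110.32 − 41.202 = 69.118 kPa.
Stress increase at mid-clay by the 2:1 spreading method:
Δσ = qBL/((B+z)(L+z)) = 287×5.9×5.9/((5.9+6.3)(5.9+6.3)) = 67.122 kPa
Final effective stress: σ'_f = 69.118 + 67.122 = 136.24 kPa.
σ'_f = 136.24 ≤ σ'_p = 230 kPa, so the clay remains overconsolidated and only the recompression index applies:
S_c = C_r·H/(1+e₀)·log₁₀(σ'_f/σ'_0) = 0.047×5.8/2.16×log₁₀(136.24/69.118)
    = 0.1262 × 0.29471 = 0.03719 m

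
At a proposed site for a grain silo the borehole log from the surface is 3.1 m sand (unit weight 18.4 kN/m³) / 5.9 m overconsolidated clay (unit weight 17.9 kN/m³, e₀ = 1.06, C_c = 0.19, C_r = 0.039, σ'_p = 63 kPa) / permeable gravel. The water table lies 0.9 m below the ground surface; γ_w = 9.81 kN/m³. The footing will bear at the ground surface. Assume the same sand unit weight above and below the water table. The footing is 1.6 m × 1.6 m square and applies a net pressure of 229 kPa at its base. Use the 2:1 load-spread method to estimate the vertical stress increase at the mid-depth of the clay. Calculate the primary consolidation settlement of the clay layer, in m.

Mid-depth of clay below the ground surface: z = 3.1 + 5.9/2 = 6.05 m.
Total vertical stress at mid-clay: σ_v = 18.4×3.1 + 17.9×2.95 = 109.84 kPa.
Pore pressure: u = 9.81×(6.05 − 0.9) = 50.522 kPa.
Initial effective stress: σ'_0 = σ_v − u = 109.84 − 50.522 = 59.318 kPa.
Stress increase at mid-clay by the 2:1 spreading method:
Δσ = qBL/((B+z)(L+z)) = 229×1.6×1.6/((1.6+6.05)(1.6+6.05)) = 10.017 kPa
Final effective stress: σ'_f = 59.318 + 10.017 = 69.335 kPa.
σ'_f = 69.335 > σ'_p = 63 kPa, so the stress path crosses the preconsolidation pressure — recompression up to σ'_p, then virgin compression beyond:
S_c = H/(1+e₀)·[C_r·log₁₀(σ'_p/σ'_0) + C_c·log₁₀(σ'_f/σ'_p)]
    = 5.9/2.06 × [0.039×log₁₀(63/59.318) + 0.19×log₁₀(69.335/63)]
    = 2.8641 × [0.00102 + 0.0079063] = 0.02557 m

S_c ≈ 0.0256 m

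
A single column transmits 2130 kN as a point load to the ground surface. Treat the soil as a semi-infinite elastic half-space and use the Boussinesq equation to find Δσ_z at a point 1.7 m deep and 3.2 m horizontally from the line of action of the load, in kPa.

Boussinesq vertical stress below a point load on an elastic half-space:
Δσ_z = 3P/(2πz²) · [1 + (r/z)²]^(−5/2)
r/z = 3.2/1.7 = 1.8824; [1+(r/z)²]^(−5/2) = 0.022729.
Δσ_z = 3×2130/(2π×1.7²) × 0.022729 = 351.9 × 0.022729 = 7.998 kPa

Δσ_z ≈ 8 kPa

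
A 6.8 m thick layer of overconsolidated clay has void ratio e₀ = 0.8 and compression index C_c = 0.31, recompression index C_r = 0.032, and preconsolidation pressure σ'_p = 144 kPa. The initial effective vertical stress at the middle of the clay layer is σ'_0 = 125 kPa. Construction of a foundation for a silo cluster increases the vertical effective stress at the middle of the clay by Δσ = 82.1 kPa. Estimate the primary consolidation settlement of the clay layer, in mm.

S_c ≈ 192 mm

Final effective stress: σ'_f = 125 + 82.1 = 207.1 kPa.
σ'_f = 207.1 > σ'_p = 144 kPa, so the stress path crosses the preconsolidation pressure — recompression up to σ'_p, then virgin compression beyond:
S_c = H/(1+e₀)·[C_r·log₁₀(σ'_p/σ'_0) + C_c·log₁₀(σ'_f/σ'_p)]
    = 6.8/1.8 × [0.032×log₁₀(144/125) + 0.31×log₁₀(207.1/144)]
    = 3.7778 × [0.0019665 + 0.048923] = 0.1923 m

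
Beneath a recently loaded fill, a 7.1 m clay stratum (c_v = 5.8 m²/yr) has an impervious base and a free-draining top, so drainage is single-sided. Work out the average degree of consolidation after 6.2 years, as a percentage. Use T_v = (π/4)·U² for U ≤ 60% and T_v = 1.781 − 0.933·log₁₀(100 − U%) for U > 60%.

U ≈ 86.1 %

Drainage path length: H_d = H = 7.1 m (single drainage).
T_v = c_v·t/H_d² = 5.8×6.2/7.1² = 0.71335.
T_v = 0.71335 corresponds to the U > 60% branch:
U = 1 − 10^((1.781 − T_v)/0.933)/100 = 0.8606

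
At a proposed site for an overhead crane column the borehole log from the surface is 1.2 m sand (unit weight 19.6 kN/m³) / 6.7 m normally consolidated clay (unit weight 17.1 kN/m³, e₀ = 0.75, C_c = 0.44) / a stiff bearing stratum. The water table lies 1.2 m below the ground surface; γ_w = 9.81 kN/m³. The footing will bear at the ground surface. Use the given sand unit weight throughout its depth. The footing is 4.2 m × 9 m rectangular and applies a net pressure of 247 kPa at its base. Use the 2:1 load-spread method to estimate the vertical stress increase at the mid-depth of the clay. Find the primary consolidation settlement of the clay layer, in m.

Mid-depth of clay below the ground surface: z = 1.2 + 6.7/2 = 4.55 m.
Total vertical stress at mid-clay: σ_v = 19.6×1.2 + 17.1×3.35 = 80.805 kPa.
Pore pressure: u = 9.81×(4.55 − 1.2) = 32.864 kPa.
Initial effective stress: σ'_0 = σ_v − u = 80.805 − 32.864 = 47.941 kPa.
Stress increase at mid-clay by the 2:1 spreading method:
Δσ = qBL/((B+z)(L+z)) = 247×4.2×9/((4.2+4.55)(9+4.55)) = 78.748 kPa
Final effective stress: σ'_f = σ'_0 + Δσ = 47.941 + 78.748 = 126.69 kPa.
Normally consolidated clay, so the full stress increment lies on the virgin compression line:
S_c = C_c·H/(1+e₀)·log₁₀(σ'_f/σ'_0) = 0.44×6.7/(1+0.75)×log₁₀(126.69/47.941)
    = 1.6846 × 0.42204 = 0.711 m

S_c ≈ 0.711 m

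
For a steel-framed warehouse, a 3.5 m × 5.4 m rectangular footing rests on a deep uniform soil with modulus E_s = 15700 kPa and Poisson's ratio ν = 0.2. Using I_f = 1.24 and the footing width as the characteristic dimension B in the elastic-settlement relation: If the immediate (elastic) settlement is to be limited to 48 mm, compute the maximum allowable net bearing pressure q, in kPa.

S_e = q·B·(1−ν²)/E_s · I_f  ⇒  q = S_e·E_s / (B·(1−ν²)·I_f).
q = 0.048 × 15700 / (3.5 × 0.96 × 1.24) = 180.9 kPa

q ≈ 181 kPa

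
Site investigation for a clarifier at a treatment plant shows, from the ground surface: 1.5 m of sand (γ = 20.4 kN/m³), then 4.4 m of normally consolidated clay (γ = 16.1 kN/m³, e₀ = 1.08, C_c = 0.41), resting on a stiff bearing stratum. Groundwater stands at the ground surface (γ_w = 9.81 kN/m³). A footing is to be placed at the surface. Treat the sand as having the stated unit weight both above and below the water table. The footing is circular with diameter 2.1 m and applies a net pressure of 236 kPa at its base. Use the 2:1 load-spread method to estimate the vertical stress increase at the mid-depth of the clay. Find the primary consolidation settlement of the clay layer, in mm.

S_c ≈ 269 mm

Mid-depth of clay below the ground surface: z = 1.5 + 4.4/2 = 3.7 m.
Total vertical stress at mid-clay: σ_v = 20.4×1.5 + 16.1×2.2 = 66.02 kPa.
Pore pressure: u = 9.81×(3.7 − 0) = 36.297 kPa.
Initial effective stress: σ'_0 = σ_v − u = 66.02 − 36.297 = 29.723 kPa.
Stress increase at mid-clay by the 2:1 spreading method:
Δσ ≈ qD²/(D+z)² = 236×2.1²/(2.1+3.7)² = 30.938 kPa
Final effective stress: σ'_f = σ'_0 + Δσ = 29.723 + 30.938 = 60.661 kPa.
Normally consolidated clay, so the full stress increment lies on the virgin compression line:
S_c = C_c·H/(1+e₀)·log₁₀(σ'_f/σ'_0) = 0.41×4.4/(1+1.08)×log₁₀(60.661/29.723)
    = 0.86731 × 0.30982 = 0.2687 m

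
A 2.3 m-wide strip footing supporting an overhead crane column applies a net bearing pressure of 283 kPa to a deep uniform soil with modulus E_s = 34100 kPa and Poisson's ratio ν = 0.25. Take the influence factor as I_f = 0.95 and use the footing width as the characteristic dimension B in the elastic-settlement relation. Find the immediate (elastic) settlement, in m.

S_e ≈ 0.017 m

Immediate (elastic) settlement: S_e = q·B·(1−ν²)/E_s · I_f.
S_e = 283 × 2.3 × (1 − 0.25²) / 34100 × 0.95
    = 283 × 2.3 × 0.9375 / 34100 × 0.95
    = 0.017 m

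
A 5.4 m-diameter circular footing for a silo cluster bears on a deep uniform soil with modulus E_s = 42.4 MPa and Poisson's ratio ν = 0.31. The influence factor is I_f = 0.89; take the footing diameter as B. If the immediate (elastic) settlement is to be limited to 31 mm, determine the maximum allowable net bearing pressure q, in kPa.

E_s = 42.4 MPa = 42400 kPa.
S_e = q·B·(1−ν²)/E_s · I_f  ⇒  q = S_e·E_s / (B·(1−ν²)·I_f).
q = 0.031 × 42400 / (5.4 × 0.9039 × 0.89) = 302.6 kPa

q ≈ 303 kPa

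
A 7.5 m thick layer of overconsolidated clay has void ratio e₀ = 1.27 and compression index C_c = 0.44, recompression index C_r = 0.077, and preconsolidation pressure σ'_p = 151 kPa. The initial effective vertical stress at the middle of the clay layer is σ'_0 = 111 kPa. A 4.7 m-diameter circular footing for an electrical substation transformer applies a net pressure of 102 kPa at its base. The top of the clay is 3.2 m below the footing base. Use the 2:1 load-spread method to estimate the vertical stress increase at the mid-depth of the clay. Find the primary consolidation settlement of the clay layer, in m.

Mid-depth of clay below the footing base: z = 3.2 + 7.5/2 = 6.95 m.
Stress increase at mid-clay by the 2:1 spreading method:
Δσ ≈ qD²/(D+z)² = 102×4.7²/(4.7+6.95)² = 16.601 kPa
Final effective stress: σ'_f = 111 + 16.601 = 127.6 kPa.
σ'_f = 127.6 ≤ σ'_p = 151 kPa, so the clay remains overconsolidated and only the recompression index applies:
S_c = C_r·H/(1+e₀)·log₁₀(σ'_f/σ'_0) = 0.077×7.5/2.27×log₁₀(127.6/111)
    = 0.25441 × 0.060528 = 0.0154 m

S_c ≈ 0.0154 m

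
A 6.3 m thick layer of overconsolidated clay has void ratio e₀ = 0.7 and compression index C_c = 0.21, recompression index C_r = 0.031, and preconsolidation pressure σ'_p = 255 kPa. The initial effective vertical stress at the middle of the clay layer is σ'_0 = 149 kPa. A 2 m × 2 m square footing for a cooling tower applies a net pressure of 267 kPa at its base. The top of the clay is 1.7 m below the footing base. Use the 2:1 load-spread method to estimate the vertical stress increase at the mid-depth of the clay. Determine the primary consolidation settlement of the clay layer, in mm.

Mid-depth of clay below the footing base: z = 1.7 + 6.3/2 = 4.85 m.
Stress increase at mid-clay by the 2:1 spreading method:
Δσ = qBL/((B+z)(L+z)) = 267×2×2/((2+4.85)(2+4.85)) = 22.761 kPa
Final effective stress: σ'_f = 149 + 22.761 = 171.76 kPa.
σ'_f = 171.76 ≤ σ'_p = 255 kPa, so the clay remains overconsolidated and only the recompression index applies:
S_c = C_r·H/(1+e₀)·log₁₀(σ'_f/σ'_0) = 0.031×6.3/1.7×log₁₀(171.76/149)
    = 0.11488 × 0.061736 = 0.007092 m

S_c ≈ 7.09 mm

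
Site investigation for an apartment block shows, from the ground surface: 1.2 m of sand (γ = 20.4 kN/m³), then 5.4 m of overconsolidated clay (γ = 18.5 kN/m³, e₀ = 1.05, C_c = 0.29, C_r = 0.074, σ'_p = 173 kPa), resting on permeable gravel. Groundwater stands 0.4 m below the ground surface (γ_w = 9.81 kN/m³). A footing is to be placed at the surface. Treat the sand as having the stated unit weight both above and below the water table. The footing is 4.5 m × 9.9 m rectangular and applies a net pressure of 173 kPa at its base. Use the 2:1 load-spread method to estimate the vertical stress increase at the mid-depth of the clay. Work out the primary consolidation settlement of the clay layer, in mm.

S_c ≈ 82.8 mm

Mid-depth of clay below the ground surface: z = 1.2 + 5.4/2 = 3.9 m.
Total vertical stress at mid-clay: σ_v = 20.4×1.2 + 18.5×2.7 = 74.43 kPa.
Pore pressure: u = 9.81×(3.9 − 0.4) = 34.335 kPa.
Initial effective stress: σ'_0 = σ_v − u = 74.43 − 34.335 = 40.095 kPa.
Stress increase at mid-clay by the 2:1 spreading method:
Δσ = qBL/((B+z)(L+z)) = 173×4.5×9.9/((4.5+3.9)(9.9+3.9)) = 66.487 kPa
Final effective stress: σ'_f = 40.095 + 66.487 = 106.58 kPa.
σ'_f = 106.58 ≤ σ'_p = 173 kPa, so the clay remains overconsolidated and only the recompression index applies:
S_c = C_r·H/(1+e₀)·log₁₀(σ'_f/σ'_0) = 0.074×5.4/2.05×log₁₀(106.58/40.095)
    = 0.19492 × 0.42459 = 0.08276 m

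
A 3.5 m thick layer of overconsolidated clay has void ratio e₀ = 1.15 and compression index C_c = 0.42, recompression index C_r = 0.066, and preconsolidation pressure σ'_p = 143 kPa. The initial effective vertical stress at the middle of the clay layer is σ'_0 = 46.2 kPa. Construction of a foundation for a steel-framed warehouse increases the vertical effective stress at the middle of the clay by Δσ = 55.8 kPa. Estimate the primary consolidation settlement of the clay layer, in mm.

Final effective stress: σ'_f = 46.2 + 55.8 = 102 kPa.
σ'_f = 102 ≤ σ'_p = 143 kPa, so the clay remains overconsolidated and only the recompression index applies:
S_c = C_r·H/(1+e₀)·log₁₀(σ'_f/σ'_0) = 0.066×3.5/2.15×log₁₀(102/46.2)
    = 0.10744 × 0.34396 = 0.03696 m

S_c ≈ 37 mm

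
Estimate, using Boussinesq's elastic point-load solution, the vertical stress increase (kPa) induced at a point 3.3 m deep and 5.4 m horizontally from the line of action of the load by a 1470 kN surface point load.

Δσ_z ≈ 2.48 kPa

Boussinesq vertical stress below a point load on an elastic half-space:
Δσ_z = 3P/(2πz²) · [1 + (r/z)²]^(−5/2)
r/z = 5.4/3.3 = 1.6364; [1+(r/z)²]^(−5/2) = 0.038553.
Δσ_z = 3×1470/(2π×3.3²) × 0.038553 = 64.451 × 0.038553 = 2.485 kPa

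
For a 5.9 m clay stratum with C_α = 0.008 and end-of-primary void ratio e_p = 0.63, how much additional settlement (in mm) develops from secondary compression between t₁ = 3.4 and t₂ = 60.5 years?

S_s ≈ 36.2 mm

Secondary compression: S_s = C_α·H/(1+e_p)·log₁₀(t₂/t₁)
S_s = 0.008×5.9/(1+0.63)×log₁₀(60.5/3.4)
    = 0.02896 × 1.25 = 0.0362 m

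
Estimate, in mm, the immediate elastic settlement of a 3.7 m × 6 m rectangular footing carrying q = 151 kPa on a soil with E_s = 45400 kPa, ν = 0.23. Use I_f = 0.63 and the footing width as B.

S_e ≈ 7.34 mm

Immediate (elastic) settlement: S_e = q·B·(1−ν²)/E_s · I_f.
S_e = 151 × 3.7 × (1 − 0.23²) / 45400 × 0.63
    = 151 × 3.7 × 0.9471 / 45400 × 0.63
    = 0.007343 m = 7.343 mm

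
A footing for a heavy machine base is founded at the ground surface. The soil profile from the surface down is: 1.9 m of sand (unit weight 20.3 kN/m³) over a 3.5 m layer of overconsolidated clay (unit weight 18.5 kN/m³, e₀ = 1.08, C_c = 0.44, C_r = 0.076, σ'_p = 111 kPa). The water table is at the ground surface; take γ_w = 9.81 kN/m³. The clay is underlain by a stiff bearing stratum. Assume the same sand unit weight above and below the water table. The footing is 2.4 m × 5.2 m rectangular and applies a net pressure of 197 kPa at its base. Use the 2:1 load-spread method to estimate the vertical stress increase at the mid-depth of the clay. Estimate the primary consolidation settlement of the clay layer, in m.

S_c ≈ 0.0464 m

Mid-depth of clay below the ground surface: z = 1.9 + 3.5/2 = 3.65 m.
Total vertical stress at mid-clay: σ_v = 20.3×1.9 + 18.5×1.75 = 70.945 kPa.
Pore pressure: u = 9.81×(3.65 − 0) = 35.806 kPa.
Initial effective stress: σ'_0 = σ_v − u = 70.945 − 35.806 = 35.139 kPa.
Stress increase at mid-clay by the 2:1 spreading method:
Δσ = qBL/((B+z)(L+z)) = 197×2.4×5.2/((2.4+3.65)(5.2+3.65)) = 45.918 kPa
Final effective stress: σ'_f = 35.139 + 45.918 = 81.057 kPa.
σ'_f = 81.057 ≤ σ'_p = 111 kPa, so the clay remains overconsolidated and only the recompression index applies:
S_c = C_r·H/(1+e₀)·log₁₀(σ'_f/σ'_0) = 0.076×3.5/2.08×log₁₀(81.057/35.139)
    = 0.12789 × 0.363 = 0.04642 m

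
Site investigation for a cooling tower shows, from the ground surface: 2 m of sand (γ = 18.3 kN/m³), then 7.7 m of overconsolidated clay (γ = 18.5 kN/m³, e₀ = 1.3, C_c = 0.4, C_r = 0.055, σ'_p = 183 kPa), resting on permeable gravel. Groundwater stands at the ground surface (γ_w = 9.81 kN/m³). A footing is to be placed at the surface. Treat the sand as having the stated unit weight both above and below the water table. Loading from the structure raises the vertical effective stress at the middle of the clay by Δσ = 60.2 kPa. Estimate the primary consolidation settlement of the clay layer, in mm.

Mid-depth of clay below the ground surface: z = 2 + 7.7/2 = 5.85 m.
Total vertical stress at mid-clay: σ_v = 18.3×2 + 18.5×3.85 = 107.83 kPa.
Pore pressure: u = 9.81×(5.85 − 0) = 57.389 kPa.
Initial effective stress: σ'_0 = σ_v − u = 107.83 − 57.389 = 50.441 kPa.
Final effective stress: σ'_f = 50.441 + 60.2 = 110.64 kPa.
σ'_f = 110.64 ≤ σ'_p = 183 kPa, so the clay remains overconsolidated and only the recompression index applies:
S_c = C_r·H/(1+e₀)·log₁₀(σ'_f/σ'_0) = 0.055×7.7/2.3×log₁₀(110.64/50.441)
    = 0.18413 × 0.34113 = 0.06281 m

S_c ≈ 62.8 mm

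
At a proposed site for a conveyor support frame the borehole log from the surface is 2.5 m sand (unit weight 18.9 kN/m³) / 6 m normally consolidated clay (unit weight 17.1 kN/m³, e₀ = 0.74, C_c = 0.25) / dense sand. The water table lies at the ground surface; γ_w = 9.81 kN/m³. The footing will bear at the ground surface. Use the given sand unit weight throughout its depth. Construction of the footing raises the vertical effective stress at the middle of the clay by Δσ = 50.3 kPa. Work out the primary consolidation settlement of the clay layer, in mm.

S_c ≈ 283 mm

Mid-depth of clay below the ground surface: z = 2.5 + 6/2 = 5.5 m.
Total vertical stress at mid-clay: σ_v = 18.9×2.5 + 17.1×3 = 98.55 kPa.
Pore pressure: u = 9.81×(5.5 − 0) = 53.955 kPa.
Initial effective stress: σ'_0 = σ_v − u = 98.55 − 53.955 = 44.595 kPa.
Final effective stress: σ'_f = σ'_0 + Δσ = 44.595 + 50.3 = 94.895 kPa.
Normally consolidated clay, so the full stress increment lies on the virgin compression line:
S_c = C_c·H/(1+e₀)·log₁₀(σ'_f/σ'_0) = 0.25×6/(1+0.74)×log₁₀(94.895/44.595)
    = 0.86207 × 0.32796 = 0.2827 m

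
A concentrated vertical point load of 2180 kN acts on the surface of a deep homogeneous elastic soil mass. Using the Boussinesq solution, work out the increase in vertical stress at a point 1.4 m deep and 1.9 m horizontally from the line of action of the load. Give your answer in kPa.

Boussinesq vertical stress below a point load on an elastic half-space:
Δσ_z = 3P/(2πz²) · [1 + (r/z)²]^(−5/2)
r/z = 1.9/1.4 = 1.3571; [1+(r/z)²]^(−5/2) = 0.073452.
Δσ_z = 3×2180/(2π×1.4²) × 0.073452 = 531.06 × 0.073452 = 39.01 kPa

Δσ_z ≈ 39 kPa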